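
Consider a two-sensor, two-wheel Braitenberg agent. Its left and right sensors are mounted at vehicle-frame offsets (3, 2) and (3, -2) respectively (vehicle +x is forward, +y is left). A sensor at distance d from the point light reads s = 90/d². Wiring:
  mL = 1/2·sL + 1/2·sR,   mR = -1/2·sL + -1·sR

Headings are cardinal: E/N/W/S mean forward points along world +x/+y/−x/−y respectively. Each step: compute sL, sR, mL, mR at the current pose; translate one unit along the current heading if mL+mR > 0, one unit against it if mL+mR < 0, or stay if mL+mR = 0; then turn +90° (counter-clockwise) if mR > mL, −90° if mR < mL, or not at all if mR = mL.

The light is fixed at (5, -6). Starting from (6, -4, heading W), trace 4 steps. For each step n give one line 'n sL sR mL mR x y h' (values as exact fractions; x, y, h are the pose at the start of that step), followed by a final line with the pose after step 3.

n=0: pose=(6,-4,W); sL=45/2, sR=9/2; mL=27/2, mR=-63/4; mL+mR=-9/4 → advance -1; mR−mL=-117/4 → turn -1·90°
n=1: pose=(7,-4,N); sL=18/5, sR=90/41; mL=594/205, mR=-819/205; mL+mR=-45/41 → advance -1; mR−mL=-1413/205 → turn -1·90°
n=2: pose=(7,-5,E); sL=45/17, sR=45/13; mL=675/221, mR=-2115/442; mL+mR=-45/26 → advance -1; mR−mL=-3465/442 → turn -1·90°
n=3: pose=(6,-5,S); sL=90/13, sR=18; mL=162/13, mR=-279/13; mL+mR=-9 → advance -1; mR−mL=-441/13 → turn -1·90°

0 45/2 9/2 27/2 -63/4 6 -4 W
1 18/5 90/41 594/205 -819/205 7 -4 N
2 45/17 45/13 675/221 -2115/442 7 -5 E
3 90/13 18 162/13 -279/13 6 -5 S
final 6 -4 W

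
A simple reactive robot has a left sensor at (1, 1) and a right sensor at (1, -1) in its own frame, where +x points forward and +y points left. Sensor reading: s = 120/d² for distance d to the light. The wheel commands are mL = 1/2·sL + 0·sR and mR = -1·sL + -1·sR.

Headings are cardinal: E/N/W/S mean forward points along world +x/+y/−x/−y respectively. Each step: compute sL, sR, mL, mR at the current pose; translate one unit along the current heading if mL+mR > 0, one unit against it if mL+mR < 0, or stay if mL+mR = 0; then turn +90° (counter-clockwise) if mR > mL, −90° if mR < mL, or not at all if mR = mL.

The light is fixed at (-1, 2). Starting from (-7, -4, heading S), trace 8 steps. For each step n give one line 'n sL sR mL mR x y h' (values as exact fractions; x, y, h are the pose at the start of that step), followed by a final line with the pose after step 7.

n=0: pose=(-7,-4,S); sL=60/37, sR=60/49; mL=30/37, mR=-5160/1813; mL+mR=-3690/1813 → advance -1; mR−mL=-6630/1813 → turn -1·90°
n=1: pose=(-7,-3,W); sL=24/17, sR=24/13; mL=12/17, mR=-720/221; mL+mR=-564/221 → advance -1; mR−mL=-876/221 → turn -1·90°
n=2: pose=(-6,-3,N); sL=30/13, sR=15/4; mL=15/13, mR=-315/52; mL+mR=-255/52 → advance -1; mR−mL=-375/52 → turn -1·90°
n=3: pose=(-6,-4,E); sL=120/41, sR=24/13; mL=60/41, mR=-2544/533; mL+mR=-1764/533 → advance -1; mR−mL=-3324/533 → turn -1·90°
n=4: pose=(-7,-4,S); sL=60/37, sR=60/49; mL=30/37, mR=-5160/1813; mL+mR=-3690/1813 → advance -1; mR−mL=-6630/1813 → turn -1·90°
n=5: pose=(-7,-3,W); sL=24/17, sR=24/13; mL=12/17, mR=-720/221; mL+mR=-564/221 → advance -1; mR−mL=-876/221 → turn -1·90°
n=6: pose=(-6,-3,N); sL=30/13, sR=15/4; mL=15/13, mR=-315/52; mL+mR=-255/52 → advance -1; mR−mL=-375/52 → turn -1·90°
n=7: pose=(-6,-4,E); sL=120/41, sR=24/13; mL=60/41, mR=-2544/533; mL+mR=-1764/533 → advance -1; mR−mL=-3324/533 → turn -1·90°

0 60/37 60/49 30/37 -5160/1813 -7 -4 S
1 24/17 24/13 12/17 -720/221 -7 -3 W
2 30/13 15/4 15/13 -315/52 -6 -3 N
3 120/41 24/13 60/41 -2544/533 -6 -4 E
4 60/37 60/49 30/37 -5160/1813 -7 -4 S
5 24/17 24/13 12/17 -720/221 -7 -3 W
6 30/13 15/4 15/13 -315/52 -6 -3 N
7 120/41 24/13 60/41 -2544/533 -6 -4 E
final -7 -4 S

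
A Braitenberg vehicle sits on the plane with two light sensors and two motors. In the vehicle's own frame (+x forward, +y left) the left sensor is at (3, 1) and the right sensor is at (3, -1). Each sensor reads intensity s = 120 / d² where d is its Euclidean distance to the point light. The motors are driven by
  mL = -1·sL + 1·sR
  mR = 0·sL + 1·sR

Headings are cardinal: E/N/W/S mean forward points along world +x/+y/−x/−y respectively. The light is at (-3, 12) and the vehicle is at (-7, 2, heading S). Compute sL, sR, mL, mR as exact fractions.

left sensor world pos  = (-6, -1); dL² = 178
right sensor world pos = (-8, -1); dR² = 194
sL = 120/178 = 60/89
sR = 120/194 = 60/97
mL = -1·sL + 1·sR = -480/8633
mR = 0·sL + 1·sR = 60/97

60/89 60/97 -480/8633 60/97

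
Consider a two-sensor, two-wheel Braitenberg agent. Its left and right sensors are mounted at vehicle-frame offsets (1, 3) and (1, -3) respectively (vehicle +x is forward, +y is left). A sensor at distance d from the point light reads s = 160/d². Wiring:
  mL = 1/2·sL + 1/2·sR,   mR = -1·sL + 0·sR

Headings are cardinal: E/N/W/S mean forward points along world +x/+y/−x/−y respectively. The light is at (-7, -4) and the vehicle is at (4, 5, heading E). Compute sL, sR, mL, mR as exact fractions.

5/9 8/9 13/18 -5/9

left sensor world pos  = (5, 8); dL² = 288
right sensor world pos = (5, 2); dR² = 180
sL = 160/288 = 5/9
sR = 160/180 = 8/9
mL = 1/2·sL + 1/2·sR = 13/18
mR = -1·sL + 0·sR = -5/9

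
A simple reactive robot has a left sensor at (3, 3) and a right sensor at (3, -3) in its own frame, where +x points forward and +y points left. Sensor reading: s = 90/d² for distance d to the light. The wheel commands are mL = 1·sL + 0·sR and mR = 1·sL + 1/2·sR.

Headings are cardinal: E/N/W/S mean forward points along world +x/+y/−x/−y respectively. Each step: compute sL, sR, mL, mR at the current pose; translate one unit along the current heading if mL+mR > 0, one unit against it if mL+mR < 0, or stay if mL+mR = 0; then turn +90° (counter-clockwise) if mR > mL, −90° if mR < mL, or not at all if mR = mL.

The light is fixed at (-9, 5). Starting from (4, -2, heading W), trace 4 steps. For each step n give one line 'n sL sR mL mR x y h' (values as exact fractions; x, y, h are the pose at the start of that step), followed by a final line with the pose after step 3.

n=0: pose=(4,-2,W); sL=9/20, sR=45/58; mL=9/20, mR=243/290; mL+mR=747/580 → advance +1; mR−mL=45/116 → turn +1·90°
n=1: pose=(3,-2,S); sL=18/65, sR=90/181; mL=18/65, mR=6183/11765; mL+mR=9441/11765 → advance +1; mR−mL=45/181 → turn +1·90°
n=2: pose=(3,-3,E); sL=9/25, sR=45/173; mL=9/25, mR=4239/8650; mL+mR=7353/8650 → advance +1; mR−mL=45/346 → turn +1·90°
n=3: pose=(4,-3,N); sL=18/25, sR=90/281; mL=18/25, mR=6183/7025; mL+mR=11241/7025 → advance +1; mR−mL=45/281 → turn +1·90°

0 9/20 45/58 9/20 243/290 4 -2 W
1 18/65 90/181 18/65 6183/11765 3 -2 S
2 9/25 45/173 9/25 4239/8650 3 -3 E
3 18/25 90/281 18/25 6183/7025 4 -3 N
final 4 -2 W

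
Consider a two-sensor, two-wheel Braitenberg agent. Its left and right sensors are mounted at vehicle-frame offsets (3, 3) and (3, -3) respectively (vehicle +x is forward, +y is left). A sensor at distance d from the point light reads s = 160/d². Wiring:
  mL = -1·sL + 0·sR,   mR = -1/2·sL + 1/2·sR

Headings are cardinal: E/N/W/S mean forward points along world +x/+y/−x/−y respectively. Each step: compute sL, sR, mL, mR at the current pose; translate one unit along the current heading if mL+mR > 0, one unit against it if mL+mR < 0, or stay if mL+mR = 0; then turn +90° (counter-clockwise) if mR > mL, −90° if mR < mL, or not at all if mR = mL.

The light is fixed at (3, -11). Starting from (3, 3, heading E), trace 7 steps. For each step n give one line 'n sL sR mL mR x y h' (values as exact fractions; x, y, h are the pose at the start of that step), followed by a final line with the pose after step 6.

0 80/149 16/13 -80/149 672/1937 3 3 E
1 32/61 160/293 -32/61 192/17873 2 3 N
2 40/29 10/17 -40/29 -195/493 2 2 W
3 160/109 160/109 -160/109 0 3 2 S
4 80/149 16/13 -80/149 672/1937 3 3 E
5 32/61 160/293 -32/61 192/17873 2 3 N
6 40/29 10/17 -40/29 -195/493 2 2 W
final 3 2 S

n=0: pose=(3,3,E); sL=80/149, sR=16/13; mL=-80/149, mR=672/1937; mL+mR=-368/1937 → advance -1; mR−mL=1712/1937 → turn +1·90°
n=1: pose=(2,3,N); sL=32/61, sR=160/293; mL=-32/61, mR=192/17873; mL+mR=-9184/17873 → advance -1; mR−mL=9568/17873 → turn +1·90°
n=2: pose=(2,2,W); sL=40/29, sR=10/17; mL=-40/29, mR=-195/493; mL+mR=-875/493 → advance -1; mR−mL=485/493 → turn +1·90°
n=3: pose=(3,2,S); sL=160/109, sR=160/109; mL=-160/109, mR=0; mL+mR=-160/109 → advance -1; mR−mL=160/109 → turn +1·90°
n=4: pose=(3,3,E); sL=80/149, sR=16/13; mL=-80/149, mR=672/1937; mL+mR=-368/1937 → advance -1; mR−mL=1712/1937 → turn +1·90°
n=5: pose=(2,3,N); sL=32/61, sR=160/293; mL=-32/61, mR=192/17873; mL+mR=-9184/17873 → advance -1; mR−mL=9568/17873 → turn +1·90°
n=6: pose=(2,2,W); sL=40/29, sR=10/17; mL=-40/29, mR=-195/493; mL+mR=-875/493 → advance -1; mR−mL=485/493 → turn +1·90°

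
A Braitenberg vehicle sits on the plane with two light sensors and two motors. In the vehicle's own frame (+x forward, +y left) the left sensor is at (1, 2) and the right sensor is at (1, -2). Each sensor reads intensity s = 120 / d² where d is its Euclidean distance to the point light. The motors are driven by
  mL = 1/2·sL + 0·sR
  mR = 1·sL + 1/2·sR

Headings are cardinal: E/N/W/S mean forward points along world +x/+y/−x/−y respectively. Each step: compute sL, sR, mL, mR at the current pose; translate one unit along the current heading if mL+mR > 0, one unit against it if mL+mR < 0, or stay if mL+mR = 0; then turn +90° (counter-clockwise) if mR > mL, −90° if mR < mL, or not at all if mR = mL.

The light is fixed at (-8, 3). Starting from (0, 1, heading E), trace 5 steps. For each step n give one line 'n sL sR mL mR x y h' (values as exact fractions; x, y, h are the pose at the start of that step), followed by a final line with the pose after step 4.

0 40/27 120/97 20/27 5500/2619 0 1 E
1 12/5 60/61 6/5 882/305 1 1 N
2 120/73 24/13 60/73 2436/949 1 2 W
3 15/13 3 15/26 69/26 0 2 S
4 40/27 120/97 20/27 5500/2619 0 1 E
final 1 1 N

n=0: pose=(0,1,E); sL=40/27, sR=120/97; mL=20/27, mR=5500/2619; mL+mR=2480/873 → advance +1; mR−mL=3560/2619 → turn +1·90°
n=1: pose=(1,1,N); sL=12/5, sR=60/61; mL=6/5, mR=882/305; mL+mR=1248/305 → advance +1; mR−mL=516/305 → turn +1·90°
n=2: pose=(1,2,W); sL=120/73, sR=24/13; mL=60/73, mR=2436/949; mL+mR=3216/949 → advance +1; mR−mL=1656/949 → turn +1·90°
n=3: pose=(0,2,S); sL=15/13, sR=3; mL=15/26, mR=69/26; mL+mR=42/13 → advance +1; mR−mL=27/13 → turn +1·90°
n=4: pose=(0,1,E); sL=40/27, sR=120/97; mL=20/27, mR=5500/2619; mL+mR=2480/873 → advance +1; mR−mL=3560/2619 → turn +1·90°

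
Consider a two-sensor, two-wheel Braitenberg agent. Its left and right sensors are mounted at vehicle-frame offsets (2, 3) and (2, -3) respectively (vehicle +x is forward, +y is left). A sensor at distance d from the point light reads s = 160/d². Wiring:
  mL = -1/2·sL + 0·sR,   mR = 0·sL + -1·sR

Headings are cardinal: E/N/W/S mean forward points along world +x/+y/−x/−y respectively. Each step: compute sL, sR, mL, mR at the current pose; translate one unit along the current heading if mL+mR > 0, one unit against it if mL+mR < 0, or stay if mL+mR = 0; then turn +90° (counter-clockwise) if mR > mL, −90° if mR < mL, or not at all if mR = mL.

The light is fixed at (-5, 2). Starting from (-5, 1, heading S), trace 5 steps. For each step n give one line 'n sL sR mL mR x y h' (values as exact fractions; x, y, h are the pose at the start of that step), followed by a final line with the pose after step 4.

0 80/9 80/9 -40/9 -80/9 -5 1 S
1 160/13 160/13 -80/13 -160/13 -5 2 W
2 20 8 -10 -8 -4 2 N
3 160/17 32 -80/17 -32 -4 1 W
4 80 80/13 -40 -80/13 -3 1 N
final -3 0 W

n=0: pose=(-5,1,S); sL=80/9, sR=80/9; mL=-40/9, mR=-80/9; mL+mR=-40/3 → advance -1; mR−mL=-40/9 → turn -1·90°
n=1: pose=(-5,2,W); sL=160/13, sR=160/13; mL=-80/13, mR=-160/13; mL+mR=-240/13 → advance -1; mR−mL=-80/13 → turn -1·90°
n=2: pose=(-4,2,N); sL=20, sR=8; mL=-10, mR=-8; mL+mR=-18 → advance -1; mR−mL=2 → turn +1·90°
n=3: pose=(-4,1,W); sL=160/17, sR=32; mL=-80/17, mR=-32; mL+mR=-624/17 → advance -1; mR−mL=-464/17 → turn -1·90°
n=4: pose=(-3,1,N); sL=80, sR=80/13; mL=-40, mR=-80/13; mL+mR=-600/13 → advance -1; mR−mL=440/13 → turn +1·90°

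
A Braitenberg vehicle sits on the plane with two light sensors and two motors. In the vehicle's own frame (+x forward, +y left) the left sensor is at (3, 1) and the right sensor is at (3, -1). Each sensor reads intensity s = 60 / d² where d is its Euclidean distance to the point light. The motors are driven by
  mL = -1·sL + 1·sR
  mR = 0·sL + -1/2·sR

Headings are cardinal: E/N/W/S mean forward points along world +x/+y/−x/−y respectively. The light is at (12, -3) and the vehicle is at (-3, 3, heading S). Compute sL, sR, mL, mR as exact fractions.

left sensor world pos  = (-2, 0); dL² = 205
right sensor world pos = (-4, 0); dR² = 265
sL = 60/205 = 12/41
sR = 60/265 = 12/53
mL = -1·sL + 1·sR = -144/2173
mR = 0·sL + -1/2·sR = -6/53

12/41 12/53 -144/2173 -6/53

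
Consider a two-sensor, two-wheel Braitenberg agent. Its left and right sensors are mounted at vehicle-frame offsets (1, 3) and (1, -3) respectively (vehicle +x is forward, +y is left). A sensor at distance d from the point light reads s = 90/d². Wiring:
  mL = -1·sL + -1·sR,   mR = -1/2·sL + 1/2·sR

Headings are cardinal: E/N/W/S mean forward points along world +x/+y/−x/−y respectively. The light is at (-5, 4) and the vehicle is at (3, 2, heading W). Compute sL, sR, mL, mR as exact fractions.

left sensor world pos  = (2, -1); dL² = 74
right sensor world pos = (2, 5); dR² = 50
sL = 90/74 = 45/37
sR = 90/50 = 9/5
mL = -1·sL + -1·sR = -558/185
mR = -1/2·sL + 1/2·sR = 54/185

45/37 9/5 -558/185 54/185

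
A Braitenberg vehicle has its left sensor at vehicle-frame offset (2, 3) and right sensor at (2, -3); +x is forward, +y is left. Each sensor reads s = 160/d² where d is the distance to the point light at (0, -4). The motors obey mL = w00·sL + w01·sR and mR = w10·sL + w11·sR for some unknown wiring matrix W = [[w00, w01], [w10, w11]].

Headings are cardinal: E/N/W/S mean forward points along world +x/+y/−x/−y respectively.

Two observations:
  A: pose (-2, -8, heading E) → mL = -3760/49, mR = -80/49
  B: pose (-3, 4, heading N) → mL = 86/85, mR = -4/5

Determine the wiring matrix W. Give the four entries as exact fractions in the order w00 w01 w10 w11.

obs A: pose=(-2,-8,E) → sL=160, sR=160/49, mL=-3760/49, mR=-80/49
obs B: pose=(-3,4,N) → sL=20/17, sR=8/5, mL=86/85, mR=-4/5
sensor matrix S = [[160, 160/49], [20/17, 8/5]]; det S = 210048/833
solve [mL_A; mL_B] = S·[w00; w01] and [mR_A; mR_B] = S·[w10; w11]:
  w00 = -1/2, w01 = 1, w10 = 0, w11 = -1/2

-1/2 1 0 -1/2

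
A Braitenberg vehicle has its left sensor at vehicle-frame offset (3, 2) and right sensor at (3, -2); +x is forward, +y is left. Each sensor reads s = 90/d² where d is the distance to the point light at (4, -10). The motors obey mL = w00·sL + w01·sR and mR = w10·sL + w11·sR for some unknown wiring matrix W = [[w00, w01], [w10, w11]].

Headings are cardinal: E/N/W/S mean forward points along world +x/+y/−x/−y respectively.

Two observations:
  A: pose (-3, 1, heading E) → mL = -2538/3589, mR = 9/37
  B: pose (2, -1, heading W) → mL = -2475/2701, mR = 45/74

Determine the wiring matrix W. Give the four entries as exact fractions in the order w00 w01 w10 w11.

-1/2 -1/2 1/2 0

obs A: pose=(-3,1,E) → sL=18/37, sR=90/97, mL=-2538/3589, mR=9/37
obs B: pose=(2,-1,W) → sL=45/37, sR=45/73, mL=-2475/2701, mR=45/74
sensor matrix S = [[18/37, 90/97], [45/37, 45/73]]; det S = -217080/261997
solve [mL_A; mL_B] = S·[w00; w01] and [mR_A; mR_B] = S·[w10; w11]:
  w00 = -1/2, w01 = -1/2, w10 = 1/2, w11 = 0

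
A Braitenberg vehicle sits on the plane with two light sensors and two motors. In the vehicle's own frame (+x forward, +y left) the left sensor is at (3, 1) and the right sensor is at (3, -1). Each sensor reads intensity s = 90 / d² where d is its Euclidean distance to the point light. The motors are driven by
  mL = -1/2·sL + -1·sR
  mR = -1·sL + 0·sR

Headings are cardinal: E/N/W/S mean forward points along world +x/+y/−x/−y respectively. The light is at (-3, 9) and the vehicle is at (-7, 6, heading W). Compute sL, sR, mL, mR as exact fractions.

left sensor world pos  = (-10, 5); dL² = 65
right sensor world pos = (-10, 7); dR² = 53
sL = 90/65 = 18/13
sR = 90/53 = 90/53
mL = -1/2·sL + -1·sR = -1647/689
mR = -1·sL + 0·sR = -18/13

18/13 90/53 -1647/689 -18/13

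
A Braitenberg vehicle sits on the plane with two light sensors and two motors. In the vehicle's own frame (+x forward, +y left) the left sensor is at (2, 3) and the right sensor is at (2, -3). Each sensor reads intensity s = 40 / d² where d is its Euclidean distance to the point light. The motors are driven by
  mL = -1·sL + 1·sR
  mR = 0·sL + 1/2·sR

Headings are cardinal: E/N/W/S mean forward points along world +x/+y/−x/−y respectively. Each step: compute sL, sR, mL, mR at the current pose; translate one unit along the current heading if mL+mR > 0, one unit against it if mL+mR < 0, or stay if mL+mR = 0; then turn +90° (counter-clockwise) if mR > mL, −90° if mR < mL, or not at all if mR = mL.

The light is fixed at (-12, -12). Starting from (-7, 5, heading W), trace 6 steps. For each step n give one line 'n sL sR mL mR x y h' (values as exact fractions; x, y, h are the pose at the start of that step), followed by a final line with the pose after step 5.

0 8/41 40/409 -1632/16769 20/409 -7 5 W
1 20/153 20/117 80/1989 10/117 -6 5 S
2 8/85 40/233 1536/19805 20/233 -6 4 E
3 2/17 5/53 -21/901 5/106 -5 4 N
4 40/221 8/85 -96/1105 4/85 -5 5 W
5 20/173 4/25 192/4325 2/25 -4 5 S
final -4 4 E

n=0: pose=(-7,5,W); sL=8/41, sR=40/409; mL=-1632/16769, mR=20/409; mL+mR=-812/16769 → advance -1; mR−mL=2452/16769 → turn +1·90°
n=1: pose=(-6,5,S); sL=20/153, sR=20/117; mL=80/1989, mR=10/117; mL+mR=250/1989 → advance +1; mR−mL=10/221 → turn +1·90°
n=2: pose=(-6,4,E); sL=8/85, sR=40/233; mL=1536/19805, mR=20/233; mL+mR=3236/19805 → advance +1; mR−mL=164/19805 → turn +1·90°
n=3: pose=(-5,4,N); sL=2/17, sR=5/53; mL=-21/901, mR=5/106; mL+mR=43/1802 → advance +1; mR−mL=127/1802 → turn +1·90°
n=4: pose=(-5,5,W); sL=40/221, sR=8/85; mL=-96/1105, mR=4/85; mL+mR=-44/1105 → advance -1; mR−mL=148/1105 → turn +1·90°
n=5: pose=(-4,5,S); sL=20/173, sR=4/25; mL=192/4325, mR=2/25; mL+mR=538/4325 → advance +1; mR−mL=154/4325 → turn +1·90°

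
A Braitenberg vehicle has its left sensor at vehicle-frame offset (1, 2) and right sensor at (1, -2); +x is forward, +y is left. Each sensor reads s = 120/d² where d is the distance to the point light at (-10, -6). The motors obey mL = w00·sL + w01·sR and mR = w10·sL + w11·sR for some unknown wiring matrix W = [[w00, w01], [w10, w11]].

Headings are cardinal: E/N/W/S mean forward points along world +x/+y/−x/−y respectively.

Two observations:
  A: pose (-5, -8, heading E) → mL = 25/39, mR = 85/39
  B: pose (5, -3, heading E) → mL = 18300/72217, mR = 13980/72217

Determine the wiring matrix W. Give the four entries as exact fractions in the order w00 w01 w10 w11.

-1/2 1 1 -1/2

obs A: pose=(-5,-8,E) → sL=10/3, sR=30/13, mL=25/39, mR=85/39
obs B: pose=(5,-3,E) → sL=120/281, sR=120/257, mL=18300/72217, mR=13980/72217
sensor matrix S = [[10/3, 30/13], [120/281, 120/257]]; det S = 536000/938821
solve [mL_A; mL_B] = S·[w00; w01] and [mR_A; mR_B] = S·[w10; w11]:
  w00 = -1/2, w01 = 1, w10 = 1, w11 = -1/2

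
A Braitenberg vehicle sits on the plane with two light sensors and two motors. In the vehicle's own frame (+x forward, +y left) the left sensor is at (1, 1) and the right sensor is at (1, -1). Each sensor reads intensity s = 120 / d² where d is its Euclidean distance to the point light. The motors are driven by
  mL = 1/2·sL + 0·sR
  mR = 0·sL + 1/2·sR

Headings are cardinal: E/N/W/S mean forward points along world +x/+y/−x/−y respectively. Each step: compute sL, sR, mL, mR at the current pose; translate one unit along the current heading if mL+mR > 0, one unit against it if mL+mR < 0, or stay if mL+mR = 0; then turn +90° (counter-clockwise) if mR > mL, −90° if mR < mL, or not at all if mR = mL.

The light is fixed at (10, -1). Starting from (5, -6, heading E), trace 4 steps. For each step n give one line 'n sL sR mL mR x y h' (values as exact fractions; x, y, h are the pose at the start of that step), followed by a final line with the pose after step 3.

n=0: pose=(5,-6,E); sL=15/4, sR=30/13; mL=15/8, mR=15/13; mL+mR=315/104 → advance +1; mR−mL=-75/104 → turn -1·90°
n=1: pose=(6,-6,S); sL=8/3, sR=120/61; mL=4/3, mR=60/61; mL+mR=424/183 → advance +1; mR−mL=-64/183 → turn -1·90°
n=2: pose=(6,-7,W); sL=60/37, sR=12/5; mL=30/37, mR=6/5; mL+mR=372/185 → advance +1; mR−mL=72/185 → turn +1·90°
n=3: pose=(5,-7,S); sL=24/13, sR=24/17; mL=12/13, mR=12/17; mL+mR=360/221 → advance +1; mR−mL=-48/221 → turn -1·90°

0 15/4 30/13 15/8 15/13 5 -6 E
1 8/3 120/61 4/3 60/61 6 -6 S
2 60/37 12/5 30/37 6/5 6 -7 W
3 24/13 24/17 12/13 12/17 5 -7 S
final 5 -8 W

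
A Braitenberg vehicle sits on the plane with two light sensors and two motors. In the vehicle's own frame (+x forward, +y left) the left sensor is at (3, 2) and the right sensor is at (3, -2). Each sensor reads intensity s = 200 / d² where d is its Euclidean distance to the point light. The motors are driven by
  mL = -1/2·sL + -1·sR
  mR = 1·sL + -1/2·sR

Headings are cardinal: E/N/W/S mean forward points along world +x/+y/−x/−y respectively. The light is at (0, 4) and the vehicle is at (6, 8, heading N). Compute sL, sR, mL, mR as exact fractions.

40/13 200/113 -4860/1469 3220/1469

left sensor world pos  = (4, 11); dL² = 65
right sensor world pos = (8, 11); dR² = 113
sL = 200/65 = 40/13
sR = 200/113 = 200/113
mL = -1/2·sL + -1·sR = -4860/1469
mR = 1·sL + -1/2·sR = 3220/1469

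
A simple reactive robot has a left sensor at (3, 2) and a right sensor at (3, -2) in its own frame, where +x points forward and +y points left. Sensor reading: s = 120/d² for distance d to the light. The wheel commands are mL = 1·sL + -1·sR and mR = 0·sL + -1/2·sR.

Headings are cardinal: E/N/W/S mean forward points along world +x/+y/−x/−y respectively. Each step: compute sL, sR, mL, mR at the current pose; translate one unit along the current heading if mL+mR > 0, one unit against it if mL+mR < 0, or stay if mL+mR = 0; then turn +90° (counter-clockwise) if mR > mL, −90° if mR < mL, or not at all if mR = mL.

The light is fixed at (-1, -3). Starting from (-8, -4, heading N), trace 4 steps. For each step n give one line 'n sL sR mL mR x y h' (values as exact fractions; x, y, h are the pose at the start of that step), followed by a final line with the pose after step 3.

n=0: pose=(-8,-4,N); sL=24/17, sR=120/29; mL=-1344/493, mR=-60/29; mL+mR=-2364/493 → advance -1; mR−mL=324/493 → turn +1·90°
n=1: pose=(-8,-5,W); sL=30/29, sR=6/5; mL=-24/145, mR=-3/5; mL+mR=-111/145 → advance -1; mR−mL=-63/145 → turn -1·90°
n=2: pose=(-7,-5,N); sL=24/13, sR=120/17; mL=-1152/221, mR=-60/17; mL+mR=-1932/221 → advance -1; mR−mL=372/221 → turn +1·90°
n=3: pose=(-7,-6,W); sL=60/53, sR=60/41; mL=-720/2173, mR=-30/41; mL+mR=-2310/2173 → advance -1; mR−mL=-870/2173 → turn -1·90°

0 24/17 120/29 -1344/493 -60/29 -8 -4 N
1 30/29 6/5 -24/145 -3/5 -8 -5 W
2 24/13 120/17 -1152/221 -60/17 -7 -5 N
3 60/53 60/41 -720/2173 -30/41 -7 -6 W
final -6 -6 N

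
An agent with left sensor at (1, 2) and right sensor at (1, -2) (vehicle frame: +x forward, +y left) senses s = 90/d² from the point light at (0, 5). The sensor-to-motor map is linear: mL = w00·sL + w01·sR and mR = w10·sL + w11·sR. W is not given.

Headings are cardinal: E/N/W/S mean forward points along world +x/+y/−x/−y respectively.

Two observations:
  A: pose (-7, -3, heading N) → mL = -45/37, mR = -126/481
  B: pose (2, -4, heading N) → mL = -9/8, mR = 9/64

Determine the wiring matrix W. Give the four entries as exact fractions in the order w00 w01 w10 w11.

0 -1 1/2 -1/2

obs A: pose=(-7,-3,N) → sL=9/13, sR=45/37, mL=-45/37, mR=-126/481
obs B: pose=(2,-4,N) → sL=45/32, sR=9/8, mL=-9/8, mR=9/64
sensor matrix S = [[9/13, 45/37], [45/32, 9/8]]; det S = -14337/15392
solve [mL_A; mL_B] = S·[w00; w01] and [mR_A; mR_B] = S·[w10; w11]:
  w00 = 0, w01 = -1, w10 = 1/2, w11 = -1/2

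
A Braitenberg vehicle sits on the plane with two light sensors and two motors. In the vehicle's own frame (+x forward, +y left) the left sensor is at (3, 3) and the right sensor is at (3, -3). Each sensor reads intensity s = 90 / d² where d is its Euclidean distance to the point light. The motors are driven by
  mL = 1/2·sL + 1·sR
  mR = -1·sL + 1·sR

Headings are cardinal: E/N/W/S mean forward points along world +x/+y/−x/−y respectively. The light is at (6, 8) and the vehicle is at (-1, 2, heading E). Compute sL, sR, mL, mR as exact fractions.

left sensor world pos  = (2, 5); dL² = 25
right sensor world pos = (2, -1); dR² = 97
sL = 90/25 = 18/5
sR = 90/97 = 90/97
mL = 1/2·sL + 1·sR = 1323/485
mR = -1·sL + 1·sR = -1296/485

18/5 90/97 1323/485 -1296/485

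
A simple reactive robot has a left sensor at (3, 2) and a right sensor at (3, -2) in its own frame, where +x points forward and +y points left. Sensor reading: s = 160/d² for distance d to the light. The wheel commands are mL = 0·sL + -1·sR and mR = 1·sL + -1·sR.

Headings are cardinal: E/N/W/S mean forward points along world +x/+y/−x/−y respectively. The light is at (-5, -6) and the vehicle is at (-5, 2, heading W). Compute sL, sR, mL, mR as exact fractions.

32/9 160/109 -160/109 2048/981

left sensor world pos  = (-8, 0); dL² = 45
right sensor world pos = (-8, 4); dR² = 109
sL = 160/45 = 32/9
sR = 160/109 = 160/109
mL = 0·sL + -1·sR = -160/109
mR = 1·sL + -1·sR = 2048/981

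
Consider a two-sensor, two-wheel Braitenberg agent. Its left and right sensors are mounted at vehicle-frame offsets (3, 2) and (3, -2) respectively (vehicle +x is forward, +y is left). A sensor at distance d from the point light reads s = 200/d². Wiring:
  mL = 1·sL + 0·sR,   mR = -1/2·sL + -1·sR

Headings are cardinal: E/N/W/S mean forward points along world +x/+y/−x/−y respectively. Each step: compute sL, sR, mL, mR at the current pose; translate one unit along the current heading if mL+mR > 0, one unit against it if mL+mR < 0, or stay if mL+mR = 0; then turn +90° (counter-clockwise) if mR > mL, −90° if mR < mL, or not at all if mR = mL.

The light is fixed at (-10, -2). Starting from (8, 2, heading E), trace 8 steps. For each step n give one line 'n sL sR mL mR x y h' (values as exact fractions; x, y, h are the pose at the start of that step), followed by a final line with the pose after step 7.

n=0: pose=(8,2,E); sL=200/477, sR=40/89; mL=200/477, mR=-27980/42453; mL+mR=-10180/42453 → advance -1; mR−mL=-15260/14151 → turn -1·90°
n=1: pose=(7,2,S); sL=100/181, sR=100/113; mL=100/181, mR=-23750/20453; mL+mR=-12450/20453 → advance -1; mR−mL=-35050/20453 → turn -1·90°
n=2: pose=(7,3,W); sL=40/41, sR=40/49; mL=40/41, mR=-2620/2009; mL+mR=-660/2009 → advance -1; mR−mL=-4580/2009 → turn -1·90°
n=3: pose=(8,3,N); sL=5/8, sR=25/58; mL=5/8, mR=-345/464; mL+mR=-55/464 → advance -1; mR−mL=-635/464 → turn -1·90°
n=4: pose=(8,2,E); sL=200/477, sR=40/89; mL=200/477, mR=-27980/42453; mL+mR=-10180/42453 → advance -1; mR−mL=-15260/14151 → turn -1·90°
n=5: pose=(7,2,S); sL=100/181, sR=100/113; mL=100/181, mR=-23750/20453; mL+mR=-12450/20453 → advance -1; mR−mL=-35050/20453 → turn -1·90°
n=6: pose=(7,3,W); sL=40/41, sR=40/49; mL=40/41, mR=-2620/2009; mL+mR=-660/2009 → advance -1; mR−mL=-4580/2009 → turn -1·90°
n=7: pose=(8,3,N); sL=5/8, sR=25/58; mL=5/8, mR=-345/464; mL+mR=-55/464 → advance -1; mR−mL=-635/464 → turn -1·90°

0 200/477 40/89 200/477 -27980/42453 8 2 E
1 100/181 100/113 100/181 -23750/20453 7 2 S
2 40/41 40/49 40/41 -2620/2009 7 3 W
3 5/8 25/58 5/8 -345/464 8 3 N
4 200/477 40/89 200/477 -27980/42453 8 2 E
5 100/181 100/113 100/181 -23750/20453 7 2 S
6 40/41 40/49 40/41 -2620/2009 7 3 W
7 5/8 25/58 5/8 -345/464 8 3 N
final 8 2 E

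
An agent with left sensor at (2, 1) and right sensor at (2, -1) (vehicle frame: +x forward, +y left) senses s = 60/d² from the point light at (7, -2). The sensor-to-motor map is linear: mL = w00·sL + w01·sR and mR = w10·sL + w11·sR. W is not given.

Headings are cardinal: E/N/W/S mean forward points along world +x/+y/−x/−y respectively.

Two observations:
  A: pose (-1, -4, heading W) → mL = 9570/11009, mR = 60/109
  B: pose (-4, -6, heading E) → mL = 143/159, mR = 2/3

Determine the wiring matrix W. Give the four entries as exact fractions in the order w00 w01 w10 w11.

obs A: pose=(-1,-4,W) → sL=60/109, sR=60/101, mL=9570/11009, mR=60/109
obs B: pose=(-4,-6,E) → sL=2/3, sR=30/53, mL=143/159, mR=2/3
sensor matrix S = [[60/109, 60/101], [2/3, 30/53]]; det S = -49280/583477
solve [mL_A; mL_B] = S·[w00; w01] and [mR_A; mR_B] = S·[w10; w11]:
  w00 = 1/2, w01 = 1, w10 = 1, w11 = 0

1/2 1 1 0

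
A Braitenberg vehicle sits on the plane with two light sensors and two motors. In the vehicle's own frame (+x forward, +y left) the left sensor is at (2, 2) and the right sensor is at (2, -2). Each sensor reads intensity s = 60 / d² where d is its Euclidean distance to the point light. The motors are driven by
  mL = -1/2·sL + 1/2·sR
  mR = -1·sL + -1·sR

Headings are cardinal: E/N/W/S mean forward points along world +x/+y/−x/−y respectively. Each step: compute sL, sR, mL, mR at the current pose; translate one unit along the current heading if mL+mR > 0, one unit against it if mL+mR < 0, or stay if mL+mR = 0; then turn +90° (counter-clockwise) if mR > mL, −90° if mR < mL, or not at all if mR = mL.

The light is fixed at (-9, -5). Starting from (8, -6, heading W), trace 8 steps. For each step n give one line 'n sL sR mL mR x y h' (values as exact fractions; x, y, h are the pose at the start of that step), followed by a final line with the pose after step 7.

0 10/39 30/113 20/4407 -2300/4407 8 -6 W
1 60/257 60/401 -4320/103057 -39480/103057 9 -6 N
2 3/20 15/104 -3/1040 -153/520 9 -7 E
3 60/377 60/241 4080/90857 -37080/90857 8 -7 S
4 10/39 30/113 20/4407 -2300/4407 8 -6 W
5 60/257 60/401 -4320/103057 -39480/103057 9 -6 N
6 3/20 15/104 -3/1040 -153/520 9 -7 E
7 60/377 60/241 4080/90857 -37080/90857 8 -7 S
final 8 -6 W

n=0: pose=(8,-6,W); sL=10/39, sR=30/113; mL=20/4407, mR=-2300/4407; mL+mR=-760/1469 → advance -1; mR−mL=-2320/4407 → turn -1·90°
n=1: pose=(9,-6,N); sL=60/257, sR=60/401; mL=-4320/103057, mR=-39480/103057; mL+mR=-43800/103057 → advance -1; mR−mL=-35160/103057 → turn -1·90°
n=2: pose=(9,-7,E); sL=3/20, sR=15/104; mL=-3/1040, mR=-153/520; mL+mR=-309/1040 → advance -1; mR−mL=-303/1040 → turn -1·90°
n=3: pose=(8,-7,S); sL=60/377, sR=60/241; mL=4080/90857, mR=-37080/90857; mL+mR=-33000/90857 → advance -1; mR−mL=-41160/90857 → turn -1·90°
n=4: pose=(8,-6,W); sL=10/39, sR=30/113; mL=20/4407, mR=-2300/4407; mL+mR=-760/1469 → advance -1; mR−mL=-2320/4407 → turn -1·90°
n=5: pose=(9,-6,N); sL=60/257, sR=60/401; mL=-4320/103057, mR=-39480/103057; mL+mR=-43800/103057 → advance -1; mR−mL=-35160/103057 → turn -1·90°
n=6: pose=(9,-7,E); sL=3/20, sR=15/104; mL=-3/1040, mR=-153/520; mL+mR=-309/1040 → advance -1; mR−mL=-303/1040 → turn -1·90°
n=7: pose=(8,-7,S); sL=60/377, sR=60/241; mL=4080/90857, mR=-37080/90857; mL+mR=-33000/90857 → advance -1; mR−mL=-41160/90857 → turn -1·90°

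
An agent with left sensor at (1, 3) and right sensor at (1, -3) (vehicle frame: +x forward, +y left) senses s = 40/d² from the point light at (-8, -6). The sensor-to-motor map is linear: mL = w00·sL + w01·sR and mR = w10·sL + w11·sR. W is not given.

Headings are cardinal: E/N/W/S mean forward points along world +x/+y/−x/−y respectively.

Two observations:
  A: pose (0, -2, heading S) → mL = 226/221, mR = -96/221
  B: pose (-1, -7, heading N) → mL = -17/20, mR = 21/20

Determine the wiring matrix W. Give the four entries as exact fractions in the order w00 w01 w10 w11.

obs A: pose=(0,-2,S) → sL=4/13, sR=20/17, mL=226/221, mR=-96/221
obs B: pose=(-1,-7,N) → sL=5/2, sR=2/5, mL=-17/20, mR=21/20
sensor matrix S = [[4/13, 20/17], [5/2, 2/5]]; det S = -3114/1105
solve [mL_A; mL_B] = S·[w00; w01] and [mR_A; mR_B] = S·[w10; w11]:
  w00 = -1/2, w01 = 1, w10 = 1/2, w11 = -1/2

-1/2 1 1/2 -1/2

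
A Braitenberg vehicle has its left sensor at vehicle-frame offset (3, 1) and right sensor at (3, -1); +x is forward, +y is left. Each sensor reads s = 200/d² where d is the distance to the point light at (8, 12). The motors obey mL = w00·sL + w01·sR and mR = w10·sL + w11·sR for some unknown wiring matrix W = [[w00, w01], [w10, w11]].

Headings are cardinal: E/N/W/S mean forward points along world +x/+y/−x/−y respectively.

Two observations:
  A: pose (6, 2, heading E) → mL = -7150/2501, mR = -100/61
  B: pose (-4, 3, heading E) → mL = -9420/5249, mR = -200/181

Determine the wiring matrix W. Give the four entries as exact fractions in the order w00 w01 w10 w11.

-1/2 -1 0 -1

obs A: pose=(6,2,E) → sL=100/41, sR=100/61, mL=-7150/2501, mR=-100/61
obs B: pose=(-4,3,E) → sL=40/29, sR=200/181, mL=-9420/5249, mR=-200/181
sensor matrix S = [[100/41, 100/61], [40/29, 200/181]]; det S = 5696000/13127749
solve [mL_A; mL_B] = S·[w00; w01] and [mR_A; mR_B] = S·[w10; w11]:
  w00 = -1/2, w01 = -1, w10 = 0, w11 = -1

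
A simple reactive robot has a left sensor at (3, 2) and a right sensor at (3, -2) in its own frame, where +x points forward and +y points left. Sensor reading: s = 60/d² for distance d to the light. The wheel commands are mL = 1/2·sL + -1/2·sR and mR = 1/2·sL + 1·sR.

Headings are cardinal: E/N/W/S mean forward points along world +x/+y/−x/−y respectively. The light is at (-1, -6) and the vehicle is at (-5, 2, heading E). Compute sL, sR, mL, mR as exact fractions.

60/101 60/37 -1920/3737 7170/3737

left sensor world pos  = (-2, 4); dL² = 101
right sensor world pos = (-2, 0); dR² = 37
sL = 60/101 = 60/101
sR = 60/37 = 60/37
mL = 1/2·sL + -1/2·sR = -1920/3737
mR = 1/2·sL + 1·sR = 7170/3737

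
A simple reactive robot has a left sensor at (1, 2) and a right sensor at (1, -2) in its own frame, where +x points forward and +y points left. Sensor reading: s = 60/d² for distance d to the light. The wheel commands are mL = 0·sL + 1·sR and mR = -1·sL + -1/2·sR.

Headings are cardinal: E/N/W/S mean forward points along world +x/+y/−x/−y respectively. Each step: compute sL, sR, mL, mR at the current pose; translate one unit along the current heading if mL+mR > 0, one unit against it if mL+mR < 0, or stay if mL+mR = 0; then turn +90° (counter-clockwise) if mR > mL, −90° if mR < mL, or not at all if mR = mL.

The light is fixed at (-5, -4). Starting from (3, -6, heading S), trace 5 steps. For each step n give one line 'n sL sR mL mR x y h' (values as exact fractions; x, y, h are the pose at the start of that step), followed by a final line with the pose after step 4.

0 60/109 4/3 4/3 -398/327 3 -6 S
1 30/37 6/5 6/5 -261/185 3 -7 W
2 60/53 12/25 12/25 -1818/1325 4 -7 N
3 15/26 15/34 15/34 -705/884 4 -8 E
4 12/25 60/61 60/61 -1482/1525 3 -8 S
final 3 -9 W

n=0: pose=(3,-6,S); sL=60/109, sR=4/3; mL=4/3, mR=-398/327; mL+mR=38/327 → advance +1; mR−mL=-278/109 → turn -1·90°
n=1: pose=(3,-7,W); sL=30/37, sR=6/5; mL=6/5, mR=-261/185; mL+mR=-39/185 → advance -1; mR−mL=-483/185 → turn -1·90°
n=2: pose=(4,-7,N); sL=60/53, sR=12/25; mL=12/25, mR=-1818/1325; mL+mR=-1182/1325 → advance -1; mR−mL=-2454/1325 → turn -1·90°
n=3: pose=(4,-8,E); sL=15/26, sR=15/34; mL=15/34, mR=-705/884; mL+mR=-315/884 → advance -1; mR−mL=-1095/884 → turn -1·90°
n=4: pose=(3,-8,S); sL=12/25, sR=60/61; mL=60/61, mR=-1482/1525; mL+mR=18/1525 → advance +1; mR−mL=-2982/1525 → turn -1·90°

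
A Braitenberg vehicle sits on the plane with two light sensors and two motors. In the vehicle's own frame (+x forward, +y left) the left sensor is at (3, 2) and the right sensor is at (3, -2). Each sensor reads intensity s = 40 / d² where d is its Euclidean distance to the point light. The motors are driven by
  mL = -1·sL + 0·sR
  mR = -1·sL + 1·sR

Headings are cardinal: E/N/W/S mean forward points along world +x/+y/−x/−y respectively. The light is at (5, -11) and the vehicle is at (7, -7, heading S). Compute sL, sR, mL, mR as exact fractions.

40/17 40 -40/17 640/17

left sensor world pos  = (9, -10); dL² = 17
right sensor world pos = (5, -10); dR² = 1
sL = 40/17 = 40/17
sR = 40/1 = 40
mL = -1·sL + 0·sR = -40/17
mR = -1·sL + 1·sR = 640/17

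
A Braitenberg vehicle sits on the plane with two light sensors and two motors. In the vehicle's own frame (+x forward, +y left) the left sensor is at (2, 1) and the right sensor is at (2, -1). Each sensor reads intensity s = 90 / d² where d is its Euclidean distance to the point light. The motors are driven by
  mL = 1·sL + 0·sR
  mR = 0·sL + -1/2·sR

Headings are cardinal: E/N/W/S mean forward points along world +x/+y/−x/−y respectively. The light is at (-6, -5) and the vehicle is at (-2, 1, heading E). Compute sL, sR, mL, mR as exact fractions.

18/17 90/61 18/17 -45/61

left sensor world pos  = (0, 2); dL² = 85
right sensor world pos = (0, 0); dR² = 61
sL = 90/85 = 18/17
sR = 90/61 = 90/61
mL = 1·sL + 0·sR = 18/17
mR = 0·sL + -1/2·sR = -45/61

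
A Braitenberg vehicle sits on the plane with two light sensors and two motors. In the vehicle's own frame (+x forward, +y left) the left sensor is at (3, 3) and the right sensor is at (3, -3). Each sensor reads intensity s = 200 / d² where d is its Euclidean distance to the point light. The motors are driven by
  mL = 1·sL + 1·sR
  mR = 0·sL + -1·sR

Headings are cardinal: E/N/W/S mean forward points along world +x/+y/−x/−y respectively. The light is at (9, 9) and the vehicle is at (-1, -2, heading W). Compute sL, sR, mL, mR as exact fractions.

40/73 200/233 23920/17009 -200/233

left sensor world pos  = (-4, -5); dL² = 365
right sensor world pos = (-4, 1); dR² = 233
sL = 200/365 = 40/73
sR = 200/233 = 200/233
mL = 1·sL + 1·sR = 23920/17009
mR = 0·sL + -1·sR = -200/233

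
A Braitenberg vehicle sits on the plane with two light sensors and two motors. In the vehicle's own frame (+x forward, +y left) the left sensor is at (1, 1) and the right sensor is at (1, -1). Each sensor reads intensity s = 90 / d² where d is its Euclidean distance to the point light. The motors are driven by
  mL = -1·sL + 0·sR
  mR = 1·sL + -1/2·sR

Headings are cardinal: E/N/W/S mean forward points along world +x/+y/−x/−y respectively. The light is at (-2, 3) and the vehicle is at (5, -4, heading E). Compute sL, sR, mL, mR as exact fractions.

left sensor world pos  = (6, -3); dL² = 100
right sensor world pos = (6, -5); dR² = 128
sL = 90/100 = 9/10
sR = 90/128 = 45/64
mL = -1·sL + 0·sR = -9/10
mR = 1·sL + -1/2·sR = 351/640

9/10 45/64 -9/10 351/640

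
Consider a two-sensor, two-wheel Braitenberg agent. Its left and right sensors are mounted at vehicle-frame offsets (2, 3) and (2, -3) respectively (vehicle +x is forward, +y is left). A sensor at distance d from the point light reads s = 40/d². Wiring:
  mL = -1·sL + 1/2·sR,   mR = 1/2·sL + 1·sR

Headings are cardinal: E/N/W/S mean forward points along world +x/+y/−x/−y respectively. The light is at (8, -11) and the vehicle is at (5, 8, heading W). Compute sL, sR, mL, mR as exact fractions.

left sensor world pos  = (3, 5); dL² = 281
right sensor world pos = (3, 11); dR² = 509
sL = 40/281 = 40/281
sR = 40/509 = 40/509
mL = -1·sL + 1/2·sR = -14740/143029
mR = 1/2·sL + 1·sR = 21420/143029

40/281 40/509 -14740/143029 21420/143029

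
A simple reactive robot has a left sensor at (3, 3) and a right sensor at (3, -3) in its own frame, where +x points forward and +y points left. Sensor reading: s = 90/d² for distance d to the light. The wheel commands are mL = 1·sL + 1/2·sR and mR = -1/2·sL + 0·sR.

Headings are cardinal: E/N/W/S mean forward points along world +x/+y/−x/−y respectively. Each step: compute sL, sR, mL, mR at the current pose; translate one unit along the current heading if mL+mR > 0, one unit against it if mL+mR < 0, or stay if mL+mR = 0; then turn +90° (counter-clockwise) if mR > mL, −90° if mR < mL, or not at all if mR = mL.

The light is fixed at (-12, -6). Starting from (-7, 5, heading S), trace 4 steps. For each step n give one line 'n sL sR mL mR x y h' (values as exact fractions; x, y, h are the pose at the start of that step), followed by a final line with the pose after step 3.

n=0: pose=(-7,5,S); sL=45/64, sR=45/34; mL=1485/1088, mR=-45/128; mL+mR=2205/2176 → advance +1; mR−mL=-3735/2176 → turn -1·90°
n=1: pose=(-7,4,W); sL=90/53, sR=90/173; mL=17955/9169, mR=-45/53; mL+mR=10170/9169 → advance +1; mR−mL=-25740/9169 → turn -1·90°
n=2: pose=(-8,4,N); sL=9/17, sR=45/109; mL=2727/3706, mR=-9/34; mL+mR=873/1853 → advance +1; mR−mL=-1854/1853 → turn -1·90°
n=3: pose=(-8,5,E); sL=18/49, sR=90/113; mL=4239/5537, mR=-9/49; mL+mR=3222/5537 → advance +1; mR−mL=-5256/5537 → turn -1·90°

0 45/64 45/34 1485/1088 -45/128 -7 5 S
1 90/53 90/173 17955/9169 -45/53 -7 4 W
2 9/17 45/109 2727/3706 -9/34 -8 4 N
3 18/49 90/113 4239/5537 -9/49 -8 5 E
final -7 5 S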